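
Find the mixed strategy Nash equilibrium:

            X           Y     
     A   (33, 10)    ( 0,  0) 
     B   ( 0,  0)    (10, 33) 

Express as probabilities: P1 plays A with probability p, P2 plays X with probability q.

p = 0.7674, q = 0.2326

Work:
Find probabilities that make opponent indifferent:
P2 chooses q to make P1 indifferent between A and B
P1 chooses p to make P2 indifferent between X and Y
Mixed NE: P1 plays (A: 0.7674, B: 0.2326), P2 plays (X: 0.2326, Y: 0.7674)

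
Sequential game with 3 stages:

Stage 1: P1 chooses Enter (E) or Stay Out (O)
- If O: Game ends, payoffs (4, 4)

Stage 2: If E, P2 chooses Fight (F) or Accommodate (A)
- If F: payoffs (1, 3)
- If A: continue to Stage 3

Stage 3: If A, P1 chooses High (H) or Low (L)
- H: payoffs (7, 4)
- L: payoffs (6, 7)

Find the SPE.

SPE: (E, A, H); Outcome (7, 4)

Work:
Stage 3: P1 chooses H (7 vs 6)
Stage 2: P2: F->3, A->4 (anticipating H). Choose A
Stage 1: P1: O->4, E->7 (anticipating A, H). Choose E
SPE path: E -> A -> H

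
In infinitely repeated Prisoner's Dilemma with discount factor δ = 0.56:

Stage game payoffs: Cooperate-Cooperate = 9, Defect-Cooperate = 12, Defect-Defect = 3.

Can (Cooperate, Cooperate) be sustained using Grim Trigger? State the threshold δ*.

δ* = 0.3333; since δ = 0.56 ≥ 0.3333, cooperation can be sustained

Work:
For Grim Trigger:
Cooperate forever: 9/(1-δ)
Defect then punished: 12 + 3·δ/(1-δ)
Need: 9/(1-δ) ≥ 12 + 3·δ/(1-δ)
Solving: δ ≥ (T-R)/(T-P) = (12-9)/(12-3) = 0.3333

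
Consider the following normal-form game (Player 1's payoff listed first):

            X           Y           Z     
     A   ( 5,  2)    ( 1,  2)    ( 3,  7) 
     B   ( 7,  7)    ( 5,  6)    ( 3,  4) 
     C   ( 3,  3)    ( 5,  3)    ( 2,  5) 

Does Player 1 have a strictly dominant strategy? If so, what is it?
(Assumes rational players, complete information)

No strictly dominant strategy exists for Player 1

Work:
A strategy strictly dominates another if it gives a strictly higher payoff against every opponent action. Compare each pair of P1's strategies column-by-column:
  A vs B: [5 vs 7, 1 vs 5, 3 vs 3] → A does not strictly dominate B (column X: 5 ≤ 7)
  A vs C: [5 vs 3, 1 vs 5, 3 vs 2] → A does not strictly dominate C (column Y: 1 ≤ 5)
  B vs A: [7 vs 5, 5 vs 1, 3 vs 3] → B does not strictly dominate A (column Z: 3 ≤ 3)
  B vs C: [7 vs 3, 5 vs 5, 3 vs 2] → B does not strictly dominate C (column Y: 5 ≤ 5)
  C vs A: [3 vs 5, 5 vs 1, 2 vs 3] → C does not strictly dominate A (column X: 3 ≤ 5)
  C vs B: [3 vs 7, 5 vs 5, 2 vs 3] → C does not strictly dominate B (column X: 3 ≤ 7)
No single strategy strictly dominates all others → no strictly dominant strategy.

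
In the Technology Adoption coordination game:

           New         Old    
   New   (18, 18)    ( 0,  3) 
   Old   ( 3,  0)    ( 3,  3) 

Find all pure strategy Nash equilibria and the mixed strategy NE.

Pure NE: (New, New) and (Old, Old); Mixed NE: p = 0.1667, q = 0.1667

Work:
Check pure NE:
(New, New): (18, 18) - no unilateral deviation beneficial
(Old, Old): (3, 3) - no unilateral deviation beneficial
Mixed NE: P1 plays New with p = 0.1667, P2 plays New with q = 0.1667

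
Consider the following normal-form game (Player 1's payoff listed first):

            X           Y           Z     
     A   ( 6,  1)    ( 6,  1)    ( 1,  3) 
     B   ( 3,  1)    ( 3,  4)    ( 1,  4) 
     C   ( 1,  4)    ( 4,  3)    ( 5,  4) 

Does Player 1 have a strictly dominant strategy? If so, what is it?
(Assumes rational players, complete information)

No strictly dominant strategy exists for Player 1

Work:
A strategy strictly dominates another if it gives a strictly higher payoff against every opponent action. Compare each pair of P1's strategies column-by-column:
  A vs B: [6 vs 3, 6 vs 3, 1 vs 1] → A does not strictly dominate B (column Z: 1 ≤ 1)
  A vs C: [6 vs 1, 6 vs 4, 1 vs 5] → A does not strictly dominate C (column Z: 1 ≤ 5)
  B vs A: [3 vs 6, 3 vs 6, 1 vs 1] → B does not strictly dominate A (column X: 3 ≤ 6)
  B vs C: [3 vs 1, 3 vs 4, 1 vs 5] → B does not strictly dominate C (column Y: 3 ≤ 4)
  C vs A: [1 vs 6, 4 vs 6, 5 vs 1] → C does not strictly dominate A (column X: 1 ≤ 6)
  C vs B: [1 vs 3, 4 vs 3, 5 vs 1] → C does not strictly dominate B (column X: 1 ≤ 3)
No single strategy strictly dominates all others → no strictly dominant strategy.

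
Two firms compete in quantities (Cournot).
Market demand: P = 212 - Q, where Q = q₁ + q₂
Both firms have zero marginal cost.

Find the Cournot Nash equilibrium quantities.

q₁* = q₂* = 70.67; P* = 70.67

Work:
Profit: π_i = P·q_i = (a - q_i - q_j)·q_i
FOC: ∂π_i/∂q_i = a - 2q_i - q_j = 0
Reaction function: q_i = (212 - q_j)/2
Symmetry: q* = 212/3 = 70.67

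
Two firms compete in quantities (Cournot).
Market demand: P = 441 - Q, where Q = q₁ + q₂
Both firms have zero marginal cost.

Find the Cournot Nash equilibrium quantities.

q₁* = q₂* = 147.0; P* = 147.0

Work:
Profit: π_i = P·q_i = (a - q_i - q_j)·q_i
FOC: ∂π_i/∂q_i = a - 2q_i - q_j = 0
Reaction function: q_i = (441 - q_j)/2
Symmetry: q* = 441/3 = 147.0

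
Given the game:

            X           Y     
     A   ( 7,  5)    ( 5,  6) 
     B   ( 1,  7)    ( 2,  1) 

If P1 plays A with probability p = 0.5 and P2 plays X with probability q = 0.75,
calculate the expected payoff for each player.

E[P1] = 3.875, E[P2] = 5.375

Work:
E[P1] = p·q·π₁(A,X) + p·(1-q)·π₁(A,Y) + (1-p)·q·π₁(B,X) + (1-p)·(1-q)·π₁(B,Y)
= 0.5·0.75·7 + 0.5·0.25·5 + 0.5·0.75·1 + 0.5·0.25·2
= 3.875

E[P2] = 5.375 (similar calculation)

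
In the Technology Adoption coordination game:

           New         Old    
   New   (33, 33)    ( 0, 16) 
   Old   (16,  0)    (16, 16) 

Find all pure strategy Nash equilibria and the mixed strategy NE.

Pure NE: (New, New) and (Old, Old); Mixed NE: p = 0.4848, q = 0.4848

Work:
Check pure NE:
(New, New): (33, 33) - no unilateral deviation beneficial
(Old, Old): (16, 16) - no unilateral deviation beneficial
Mixed NE: P1 plays New with p = 0.4848, P2 plays New with q = 0.4848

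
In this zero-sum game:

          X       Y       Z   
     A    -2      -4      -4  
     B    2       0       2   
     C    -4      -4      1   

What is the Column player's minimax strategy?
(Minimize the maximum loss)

Column should play Y, value = 0

Work:
Column player minimizes Row's maximum payoff:
Column X: max payoff to Row = 2
Column Y: max payoff to Row = 0
Column Z: max payoff to Row = 2
Minimum is 0, achieved by column Y.
Minimax strategy: Y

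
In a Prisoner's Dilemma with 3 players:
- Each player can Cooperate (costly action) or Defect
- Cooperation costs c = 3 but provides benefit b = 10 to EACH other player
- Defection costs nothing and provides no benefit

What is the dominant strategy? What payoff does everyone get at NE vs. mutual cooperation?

Dominant: Defect; NE payoff = 0; Coop payoff = 17

Work:
Defect dominates (saves cost c = 3, benefit to others is external)
NE: All defect → everyone gets 0
If all cooperate: each receives (2)×10 - 3 = 17
Social dilemma: 17 > 0 but NE gives 0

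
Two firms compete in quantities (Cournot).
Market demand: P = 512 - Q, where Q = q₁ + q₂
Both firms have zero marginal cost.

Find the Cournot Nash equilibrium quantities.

q₁* = q₂* = 170.67; P* = 170.67

Work:
Profit: π_i = P·q_i = (a - q_i - q_j)·q_i
FOC: ∂π_i/∂q_i = a - 2q_i - q_j = 0
Reaction function: q_i = (512 - q_j)/2
Symmetry: q* = 512/3 = 170.67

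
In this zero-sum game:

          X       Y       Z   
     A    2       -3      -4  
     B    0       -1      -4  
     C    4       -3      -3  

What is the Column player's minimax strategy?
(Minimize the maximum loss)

Column should play Z, value = -3

Work:
Column player minimizes Row's maximum payoff:
Column X: max payoff to Row = 4
Column Y: max payoff to Row = -1
Column Z: max payoff to Row = -3
Minimum is -3, achieved by column Z.
Minimax strategy: Z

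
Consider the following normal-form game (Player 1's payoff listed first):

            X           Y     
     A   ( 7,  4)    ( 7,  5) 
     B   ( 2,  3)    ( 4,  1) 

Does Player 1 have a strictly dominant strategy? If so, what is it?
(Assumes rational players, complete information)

Yes, Player 1's strictly dominant strategy is A

Work:
A strategy strictly dominates another if it gives a strictly higher payoff against every opponent action. Compare each pair of P1's strategies column-by-column:
  A vs B: [7 vs 2, 7 vs 4] → A strictly dominates B
  B vs A: [2 vs 7, 4 vs 7] → B does not strictly dominate A (column X: 2 ≤ 7)
A strictly dominates every other strategy → strictly dominant.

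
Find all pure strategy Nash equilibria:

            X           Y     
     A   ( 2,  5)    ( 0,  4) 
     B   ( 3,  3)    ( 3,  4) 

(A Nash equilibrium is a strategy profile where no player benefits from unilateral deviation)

Nash equilibrium: (B, Y)

Work:
Best responses:
  P1 vs X: payoffs [2, 3] → best response B (payoff 3)
  P1 vs Y: payoffs [0, 3] → best response B (payoff 3)
  P2 vs A: payoffs [5, 4] → best response X (payoff 5)
  P2 vs B: payoffs [3, 4] → best response Y (payoff 4)
Mutual best responses: (B,Y) → Nash equilibria.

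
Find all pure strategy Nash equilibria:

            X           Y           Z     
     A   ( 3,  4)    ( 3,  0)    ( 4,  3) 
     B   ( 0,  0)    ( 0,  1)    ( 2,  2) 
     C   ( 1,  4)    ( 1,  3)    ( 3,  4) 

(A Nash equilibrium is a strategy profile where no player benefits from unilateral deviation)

Nash equilibrium: (A, X)

Work:
Best responses:
  P1 vs X: payoffs [3, 0, 1] → best response A (payoff 3)
  P1 vs Y: payoffs [3, 0, 1] → best response A (payoff 3)
  P1 vs Z: payoffs [4, 2, 3] → best response A (payoff 4)
  P2 vs A: payoffs [4, 0, 3] → best response X (payoff 4)
  P2 vs B: payoffs [0, 1, 2] → best response Z (payoff 2)
  P2 vs C: payoffs [4, 3, 4] → best response X/Z (payoff 4)
Mutual best responses: (A,X) → Nash equilibria.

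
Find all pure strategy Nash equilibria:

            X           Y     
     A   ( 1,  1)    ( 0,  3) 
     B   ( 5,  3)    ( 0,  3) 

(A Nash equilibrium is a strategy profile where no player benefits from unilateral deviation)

Nash equilibrium: (A, Y), (B, X), (B, Y)

Work:
Best responses:
  P1 vs X: payoffs [1, 5] → best response B (payoff 5)
  P1 vs Y: payoffs [0, 0] → best response A/B (payoff 0)
  P2 vs A: payoffs [1, 3] → best response Y (payoff 3)
  P2 vs B: payoffs [3, 3] → best response X/Y (payoff 3)
Mutual best responses: (A,Y), (B,X), (B,Y) → Nash equilibria.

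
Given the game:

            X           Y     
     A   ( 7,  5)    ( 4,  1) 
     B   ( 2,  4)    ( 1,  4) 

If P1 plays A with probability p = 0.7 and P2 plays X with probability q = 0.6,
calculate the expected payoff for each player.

E[P1] = 4.54, E[P2] = 3.58

Work:
E[P1] = p·q·π₁(A,X) + p·(1-q)·π₁(A,Y) + (1-p)·q·π₁(B,X) + (1-p)·(1-q)·π₁(B,Y)
= 0.7·0.6·7 + 0.7·0.4·4 + 0.3·0.6·2 + 0.3·0.4·1
= 4.54

E[P2] = 3.58 (similar calculation)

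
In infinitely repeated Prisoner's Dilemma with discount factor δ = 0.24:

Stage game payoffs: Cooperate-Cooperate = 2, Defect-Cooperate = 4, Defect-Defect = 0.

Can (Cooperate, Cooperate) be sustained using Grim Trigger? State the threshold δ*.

δ* = 0.5; since δ = 0.24 < 0.5, cooperation cannot be sustained

Work:
For Grim Trigger:
Cooperate forever: 2/(1-δ)
Defect then punished: 4 + 0·δ/(1-δ)
Need: 2/(1-δ) ≥ 4 + 0·δ/(1-δ)
Solving: δ ≥ (T-R)/(T-P) = (4-2)/(4-0) = 0.5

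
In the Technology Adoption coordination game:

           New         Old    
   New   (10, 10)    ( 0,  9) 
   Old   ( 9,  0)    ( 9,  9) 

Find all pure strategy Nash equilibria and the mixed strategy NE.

Pure NE: (New, New) and (Old, Old); Mixed NE: p = 0.9, q = 0.9

Work:
Check pure NE:
(New, New): (10, 10) - no unilateral deviation beneficial
(Old, Old): (9, 9) - no unilateral deviation beneficial
Mixed NE: P1 plays New with p = 0.9, P2 plays New with q = 0.9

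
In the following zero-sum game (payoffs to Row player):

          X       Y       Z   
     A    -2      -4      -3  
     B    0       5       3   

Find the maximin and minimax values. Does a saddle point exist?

Maximin = 0, Minimax = 0, Saddle: True

Work:
Row minimums: [-4, 0] → maximin = 0
Column maximums: [0, 5, 3] → minimax = 0
Saddle point exists! Game value = 0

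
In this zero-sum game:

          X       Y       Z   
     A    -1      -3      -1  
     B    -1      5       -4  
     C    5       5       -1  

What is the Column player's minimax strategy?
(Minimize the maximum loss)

Column should play Z, value = -1

Work:
Column player minimizes Row's maximum payoff:
Column X: max payoff to Row = 5
Column Y: max payoff to Row = 5
Column Z: max payoff to Row = -1
Minimum is -1, achieved by column Z.
Minimax strategy: Z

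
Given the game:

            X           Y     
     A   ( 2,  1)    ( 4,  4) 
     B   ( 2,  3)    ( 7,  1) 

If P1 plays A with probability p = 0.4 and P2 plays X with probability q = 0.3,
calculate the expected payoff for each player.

E[P1] = 4.66, E[P2] = 2.2

Work:
E[P1] = p·q·π₁(A,X) + p·(1-q)·π₁(A,Y) + (1-p)·q·π₁(B,X) + (1-p)·(1-q)·π₁(B,Y)
= 0.4·0.3·2 + 0.4·0.7·4 + 0.6·0.3·2 + 0.6·0.7·7
= 4.66

E[P2] = 2.2 (similar calculation)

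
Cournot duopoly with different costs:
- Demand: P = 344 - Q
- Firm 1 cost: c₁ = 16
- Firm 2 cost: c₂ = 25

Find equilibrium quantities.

q₁* = 112.33, q₂* = 103.33

Work:
Reaction: q₁ = (344 - 16 - q₂)/2
Reaction: q₂ = (344 - 25 - q₁)/2
Solve simultaneously:
q₁* = (344 - 2×16 + 25)/3 = 112.33
q₂* = (344 - 2×25 + 16)/3 = 103.33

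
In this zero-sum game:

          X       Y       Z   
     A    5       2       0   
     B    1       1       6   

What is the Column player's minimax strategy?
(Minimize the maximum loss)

Column should play Y, value = 2

Work:
Column player minimizes Row's maximum payoff:
Column X: max payoff to Row = 5
Column Y: max payoff to Row = 2
Column Z: max payoff to Row = 6
Minimum is 2, achieved by column Y.
Minimax strategy: Y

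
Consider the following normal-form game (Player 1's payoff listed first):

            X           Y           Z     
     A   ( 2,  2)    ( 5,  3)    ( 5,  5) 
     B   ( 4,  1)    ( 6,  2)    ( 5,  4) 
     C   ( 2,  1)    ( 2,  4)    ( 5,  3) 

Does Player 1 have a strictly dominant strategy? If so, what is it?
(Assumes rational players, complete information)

No strictly dominant strategy exists for Player 1

Work:
A strategy strictly dominates another if it gives a strictly higher payoff against every opponent action. Compare each pair of P1's strategies column-by-column:
  A vs B: [2 vs 4, 5 vs 6, 5 vs 5] → A does not strictly dominate B (column X: 2 ≤ 4)
  A vs C: [2 vs 2, 5 vs 2, 5 vs 5] → A does not strictly dominate C (column X: 2 ≤ 2)
  B vs A: [4 vs 2, 6 vs 5, 5 vs 5] → B does not strictly dominate A (column Z: 5 ≤ 5)
  B vs C: [4 vs 2, 6 vs 2, 5 vs 5] → B does not strictly dominate C (column Z: 5 ≤ 5)
  C vs A: [2 vs 2, 2 vs 5, 5 vs 5] → C does not strictly dominate A (column X: 2 ≤ 2)
  C vs B: [2 vs 4, 2 vs 6, 5 vs 5] → C does not strictly dominate B (column X: 2 ≤ 4)
No single strategy strictly dominates all others → no strictly dominant strategy.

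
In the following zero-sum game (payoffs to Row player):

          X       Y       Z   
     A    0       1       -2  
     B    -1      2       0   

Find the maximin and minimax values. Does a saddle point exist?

Maximin = -1, Minimax = 0, Saddle: False

Work:
Row minimums: [-2, -1] → maximin = -1
Column maximums: [0, 2, 0] → minimax = 0
No saddle point (maximin ≠ minimax). Mixed strategy needed.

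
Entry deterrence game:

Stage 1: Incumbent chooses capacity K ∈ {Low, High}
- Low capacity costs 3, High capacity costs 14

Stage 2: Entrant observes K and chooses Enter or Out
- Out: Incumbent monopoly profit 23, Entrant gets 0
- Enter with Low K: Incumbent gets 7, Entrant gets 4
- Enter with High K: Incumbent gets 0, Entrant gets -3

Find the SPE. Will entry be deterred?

SPE: (High, Enter|Low, Out|High); Entry deterred. Incumbent net profit = 9

Work:
After Low K: Entrant enters (4 > 0)
After High K: Entrant stays out (-3 < 0)
Incumbent: Low → 7−3=4, High → 23−14=9
Incumbent chooses High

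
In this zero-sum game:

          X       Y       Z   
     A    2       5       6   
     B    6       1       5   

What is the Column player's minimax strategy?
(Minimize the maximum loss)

Column should play Y, value = 5

Work:
Column player minimizes Row's maximum payoff:
Column X: max payoff to Row = 6
Column Y: max payoff to Row = 5
Column Z: max payoff to Row = 6
Minimum is 5, achieved by column Y.
Minimax strategy: Y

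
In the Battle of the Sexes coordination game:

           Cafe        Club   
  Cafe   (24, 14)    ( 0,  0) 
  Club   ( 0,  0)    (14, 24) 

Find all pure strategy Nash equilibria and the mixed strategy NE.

Pure NE: (Cafe, Cafe) and (Club, Club); Mixed NE: p = 0.6316, q = 0.3684

Work:
Check pure NE:
(Cafe, Cafe): (24, 14) - no unilateral deviation beneficial
(Club, Club): (14, 24) - no unilateral deviation beneficial
Mixed NE: P1 plays Cafe with p = 0.6316, P2 plays Cafe with q = 0.3684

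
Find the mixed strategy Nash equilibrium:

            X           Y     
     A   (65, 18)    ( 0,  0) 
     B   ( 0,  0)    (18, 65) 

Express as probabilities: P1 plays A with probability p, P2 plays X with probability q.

p = 0.7831, q = 0.2169

Work:
Find probabilities that make opponent indifferent:
P2 chooses q to make P1 indifferent between A and B
P1 chooses p to make P2 indifferent between X and Y
Mixed NE: P1 plays (A: 0.7831, B: 0.2169), P2 plays (X: 0.2169, Y: 0.7831)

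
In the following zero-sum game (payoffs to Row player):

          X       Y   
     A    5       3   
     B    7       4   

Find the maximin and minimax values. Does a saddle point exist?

Maximin = 4, Minimax = 4, Saddle: True

Work:
Row minimums: [3, 4] → maximin = 4
Column maximums: [7, 4] → minimax = 4
Saddle point exists! Game value = 4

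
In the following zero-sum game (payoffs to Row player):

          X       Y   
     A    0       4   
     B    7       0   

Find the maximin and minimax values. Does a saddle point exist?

Maximin = 0, Minimax = 4, Saddle: False

Work:
Row minimums: [0, 0] → maximin = 0
Column maximums: [7, 4] → minimax = 4
No saddle point (maximin ≠ minimax). Mixed strategy needed.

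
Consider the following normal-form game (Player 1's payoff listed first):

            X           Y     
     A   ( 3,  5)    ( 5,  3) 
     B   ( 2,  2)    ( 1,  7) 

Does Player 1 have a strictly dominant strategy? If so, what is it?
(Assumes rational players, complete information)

Yes, Player 1's strictly dominant strategy is A

Work:
A strategy strictly dominates another if it gives a strictly higher payoff against every opponent action. Compare each pair of P1's strategies column-by-column:
  A vs B: [3 vs 2, 5 vs 1] → A strictly dominates B
  B vs A: [2 vs 3, 1 vs 5] → B does not strictly dominate A (column X: 2 ≤ 3)
A strictly dominates every other strategy → strictly dominant.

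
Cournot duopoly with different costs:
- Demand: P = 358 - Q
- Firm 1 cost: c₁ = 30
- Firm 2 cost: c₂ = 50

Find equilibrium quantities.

q₁* = 116.0, q₂* = 96.0

Work:
Reaction: q₁ = (358 - 30 - q₂)/2
Reaction: q₂ = (358 - 50 - q₁)/2
Solve simultaneously:
q₁* = (358 - 2×30 + 50)/3 = 116.0
q₂* = (358 - 2×50 + 30)/3 = 96.0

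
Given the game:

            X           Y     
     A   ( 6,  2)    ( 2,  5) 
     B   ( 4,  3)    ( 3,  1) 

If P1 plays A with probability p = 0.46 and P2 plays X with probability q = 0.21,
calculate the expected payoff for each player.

E[P1] = 3.0398, E[P2] = 2.777

Work:
E[P1] = p·q·π₁(A,X) + p·(1-q)·π₁(A,Y) + (1-p)·q·π₁(B,X) + (1-p)·(1-q)·π₁(B,Y)
= 0.46·0.21·6 + 0.46·0.79·2 + 0.54·0.21·4 + 0.54·0.79·3
= 3.0398

E[P2] = 2.777 (similar calculation)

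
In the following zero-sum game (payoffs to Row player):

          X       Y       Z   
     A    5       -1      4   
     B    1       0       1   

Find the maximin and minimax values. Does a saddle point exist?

Maximin = 0, Minimax = 0, Saddle: True

Work:
Row minimums: [-1, 0] → maximin = 0
Column maximums: [5, 0, 4] → minimax = 0
Saddle point exists! Game value = 0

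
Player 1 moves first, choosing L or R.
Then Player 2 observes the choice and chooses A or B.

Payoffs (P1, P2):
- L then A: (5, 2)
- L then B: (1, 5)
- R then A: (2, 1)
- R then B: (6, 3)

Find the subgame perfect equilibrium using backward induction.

P1 plays R, P2 plays B after L and B after R; Payoff (6, 3)

Work:
Backward induction:
After L: P2 chooses B → P1 gets 1
After R: P2 chooses B → P1 gets 6
P1 chooses R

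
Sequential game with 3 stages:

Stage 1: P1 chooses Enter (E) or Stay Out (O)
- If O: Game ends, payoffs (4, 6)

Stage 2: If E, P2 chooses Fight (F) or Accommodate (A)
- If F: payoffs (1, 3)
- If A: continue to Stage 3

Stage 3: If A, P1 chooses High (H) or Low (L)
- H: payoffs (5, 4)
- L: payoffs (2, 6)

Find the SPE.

SPE: (E, A, H); Outcome (5, 4)

Work:
Stage 3: P1 chooses H (5 vs 2)
Stage 2: P2: F->3, A->4 (anticipating H). Choose A
Stage 1: P1: O->4, E->5 (anticipating A, H). Choose E
SPE path: E -> A -> H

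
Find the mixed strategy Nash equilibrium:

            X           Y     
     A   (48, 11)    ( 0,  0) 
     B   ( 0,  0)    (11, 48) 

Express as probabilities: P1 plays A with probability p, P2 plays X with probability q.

p = 0.8136, q = 0.1864

Work:
Find probabilities that make opponent indifferent:
P2 chooses q to make P1 indifferent between A and B
P1 chooses p to make P2 indifferent between X and Y
Mixed NE: P1 plays (A: 0.8136, B: 0.1864), P2 plays (X: 0.1864, Y: 0.8136)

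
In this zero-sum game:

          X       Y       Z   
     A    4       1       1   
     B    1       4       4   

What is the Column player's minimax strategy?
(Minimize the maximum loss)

Column should play X or Y or Z (all achieve the minimum), value = 4

Work:
Column player minimizes Row's maximum payoff:
Column X: max payoff to Row = 4
Column Y: max payoff to Row = 4
Column Z: max payoff to Row = 4
Minimum is 4, achieved by columns X, Y, Z (tied).
Each of X or Y or Z is a minimax strategy.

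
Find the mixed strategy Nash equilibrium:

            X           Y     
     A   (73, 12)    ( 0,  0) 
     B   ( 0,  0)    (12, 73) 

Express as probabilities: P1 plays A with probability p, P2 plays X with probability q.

p = 0.8588, q = 0.1412

Work:
Find probabilities that make opponent indifferent:
P2 chooses q to make P1 indifferent between A and B
P1 chooses p to make P2 indifferent between X and Y
Mixed NE: P1 plays (A: 0.8588, B: 0.1412), P2 plays (X: 0.1412, Y: 0.8588)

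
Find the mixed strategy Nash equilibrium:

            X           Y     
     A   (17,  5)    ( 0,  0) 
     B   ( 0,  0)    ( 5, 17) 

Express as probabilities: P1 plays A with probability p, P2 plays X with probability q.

p = 0.7727, q = 0.2273

Work:
Find probabilities that make opponent indifferent:
P2 chooses q to make P1 indifferent between A and B
P1 chooses p to make P2 indifferent between X and Y
Mixed NE: P1 plays (A: 0.7727, B: 0.2273), P2 plays (X: 0.2273, Y: 0.7727)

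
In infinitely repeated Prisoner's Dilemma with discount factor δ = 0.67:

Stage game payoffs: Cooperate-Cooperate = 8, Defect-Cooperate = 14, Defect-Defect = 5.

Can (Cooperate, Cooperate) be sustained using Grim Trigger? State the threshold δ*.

δ* = 0.6667; since δ = 0.67 ≥ 0.6667, cooperation can be sustained

Work:
For Grim Trigger:
Cooperate forever: 8/(1-δ)
Defect then punished: 14 + 5·δ/(1-δ)
Need: 8/(1-δ) ≥ 14 + 5·δ/(1-δ)
Solving: δ ≥ (T-R)/(T-P) = (14-8)/(14-5) = 0.6667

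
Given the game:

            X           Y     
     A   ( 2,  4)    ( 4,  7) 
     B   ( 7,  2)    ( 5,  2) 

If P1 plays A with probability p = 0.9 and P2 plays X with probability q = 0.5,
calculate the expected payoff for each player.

E[P1] = 3.3, E[P2] = 5.15

Work:
E[P1] = p·q·π₁(A,X) + p·(1-q)·π₁(A,Y) + (1-p)·q·π₁(B,X) + (1-p)·(1-q)·π₁(B,Y)
= 0.9·0.5·2 + 0.9·0.5·4 + 0.1·0.5·7 + 0.1·0.5·5
= 3.3

E[P2] = 5.15 (similar calculation)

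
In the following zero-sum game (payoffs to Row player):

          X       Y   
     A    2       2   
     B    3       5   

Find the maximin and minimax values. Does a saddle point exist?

Maximin = 3, Minimax = 3, Saddle: True

Work:
Row minimums: [2, 3] → maximin = 3
Column maximums: [3, 5] → minimax = 3
Saddle point exists! Game value = 3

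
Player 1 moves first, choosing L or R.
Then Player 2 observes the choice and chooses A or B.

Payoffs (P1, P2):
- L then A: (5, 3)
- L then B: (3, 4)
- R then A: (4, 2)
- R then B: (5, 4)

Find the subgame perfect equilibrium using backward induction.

P1 plays R, P2 plays B after L and B after R; Payoff (5, 4)

Work:
Backward induction:
After L: P2 chooses B → P1 gets 3
After R: P2 chooses B → P1 gets 5
P1 chooses R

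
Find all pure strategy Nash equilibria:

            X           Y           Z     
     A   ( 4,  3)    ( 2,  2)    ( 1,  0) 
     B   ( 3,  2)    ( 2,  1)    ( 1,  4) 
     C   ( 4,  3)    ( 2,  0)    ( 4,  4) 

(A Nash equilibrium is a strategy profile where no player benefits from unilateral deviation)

Nash equilibrium: (A, X), (C, Z)

Work:
Best responses:
  P1 vs X: payoffs [4, 3, 4] → best response A/C (payoff 4)
  P1 vs Y: payoffs [2, 2, 2] → best response A/B/C (payoff 2)
  P1 vs Z: payoffs [1, 1, 4] → best response C (payoff 4)
  P2 vs A: payoffs [3, 2, 0] → best response X (payoff 3)
  P2 vs B: payoffs [2, 1, 4] → best response Z (payoff 4)
  P2 vs C: payoffs [3, 0, 4] → best response Z (payoff 4)
Mutual best responses: (A,X), (C,Z) → Nash equilibria.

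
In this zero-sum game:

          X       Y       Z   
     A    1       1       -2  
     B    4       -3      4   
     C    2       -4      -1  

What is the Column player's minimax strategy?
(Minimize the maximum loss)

Column should play Y, value = 1

Work:
Column player minimizes Row's maximum payoff:
Column X: max payoff to Row = 4
Column Y: max payoff to Row = 1
Column Z: max payoff to Row = 4
Minimum is 1, achieved by column Y.
Minimax strategy: Y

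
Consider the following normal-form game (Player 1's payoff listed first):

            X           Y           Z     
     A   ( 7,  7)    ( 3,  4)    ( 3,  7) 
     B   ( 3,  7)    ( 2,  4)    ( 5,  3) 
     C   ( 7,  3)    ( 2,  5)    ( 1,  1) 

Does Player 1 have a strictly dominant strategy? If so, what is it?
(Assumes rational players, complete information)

No strictly dominant strategy exists for Player 1

Work:
A strategy strictly dominates another if it gives a strictly higher payoff against every opponent action. Compare each pair of P1's strategies column-by-column:
  A vs B: [7 vs 3, 3 vs 2, 3 vs 5] → A does not strictly dominate B (column Z: 3 ≤ 5)
  A vs C: [7 vs 7, 3 vs 2, 3 vs 1] → A does not strictly dominate C (column X: 7 ≤ 7)
  B vs A: [3 vs 7, 2 vs 3, 5 vs 3] → B does not strictly dominate A (column X: 3 ≤ 7)
  B vs C: [3 vs 7, 2 vs 2, 5 vs 1] → B does not strictly dominate C (column X: 3 ≤ 7)
  C vs A: [7 vs 7, 2 vs 3, 1 vs 3] → C does not strictly dominate A (column X: 7 ≤ 7)
  C vs B: [7 vs 3, 2 vs 2, 1 vs 5] → C does not strictly dominate B (column Y: 2 ≤ 2)
No single strategy strictly dominates all others → no strictly dominant strategy.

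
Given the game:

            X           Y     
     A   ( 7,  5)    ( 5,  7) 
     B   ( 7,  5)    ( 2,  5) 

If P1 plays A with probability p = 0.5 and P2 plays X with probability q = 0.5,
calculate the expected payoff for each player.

E[P1] = 5.25, E[P2] = 5.5

Work:
E[P1] = p·q·π₁(A,X) + p·(1-q)·π₁(A,Y) + (1-p)·q·π₁(B,X) + (1-p)·(1-q)·π₁(B,Y)
= 0.5·0.5·7 + 0.5·0.5·5 + 0.5·0.5·7 + 0.5·0.5·2
= 5.25

E[P2] = 5.5 (similar calculation)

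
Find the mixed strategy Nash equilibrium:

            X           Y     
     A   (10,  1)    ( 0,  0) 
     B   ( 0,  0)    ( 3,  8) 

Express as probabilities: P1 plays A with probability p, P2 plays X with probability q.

p = 0.8889, q = 0.2308

Work:
Find probabilities that make opponent indifferent:
P2 chooses q to make P1 indifferent between A and B
P1 chooses p to make P2 indifferent between X and Y
Mixed NE: P1 plays (A: 0.8889, B: 0.1111), P2 plays (X: 0.2308, Y: 0.7692)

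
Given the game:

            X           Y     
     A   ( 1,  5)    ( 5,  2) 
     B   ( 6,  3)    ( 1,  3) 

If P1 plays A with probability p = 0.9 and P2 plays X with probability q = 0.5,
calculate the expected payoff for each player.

E[P1] = 3.05, E[P2] = 3.45

Work:
E[P1] = p·q·π₁(A,X) + p·(1-q)·π₁(A,Y) + (1-p)·q·π₁(B,X) + (1-p)·(1-q)·π₁(B,Y)
= 0.9·0.5·1 + 0.9·0.5·5 + 0.1·0.5·6 + 0.1·0.5·1
= 3.05

E[P2] = 3.45 (similar calculation)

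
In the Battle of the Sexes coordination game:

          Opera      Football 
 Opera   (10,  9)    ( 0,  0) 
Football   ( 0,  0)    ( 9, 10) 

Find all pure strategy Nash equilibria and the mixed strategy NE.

Pure NE: (Opera, Opera) and (Football, Football); Mixed NE: p = 0.5263, q = 0.4737

Work:
Check pure NE:
(Opera, Opera): (10, 9) - no unilateral deviation beneficial
(Football, Football): (9, 10) - no unilateral deviation beneficial
Mixed NE: P1 plays Opera with p = 0.5263, P2 plays Opera with q = 0.4737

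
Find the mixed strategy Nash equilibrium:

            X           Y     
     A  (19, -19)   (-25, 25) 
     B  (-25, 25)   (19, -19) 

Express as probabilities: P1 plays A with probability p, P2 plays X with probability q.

p = 0.5, q = 0.5

Work:
Find probabilities that make opponent indifferent:
P2 chooses q to make P1 indifferent between A and B
P1 chooses p to make P2 indifferent between X and Y
Mixed NE: P1 plays (A: 0.5, B: 0.5), P2 plays (X: 0.5, Y: 0.5)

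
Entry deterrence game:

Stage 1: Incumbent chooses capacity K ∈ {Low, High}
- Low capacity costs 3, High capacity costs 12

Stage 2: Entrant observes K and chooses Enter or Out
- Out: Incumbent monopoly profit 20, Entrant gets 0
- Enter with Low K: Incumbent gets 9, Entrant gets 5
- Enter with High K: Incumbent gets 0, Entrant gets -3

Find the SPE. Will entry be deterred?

SPE: (High, Enter|Low, Out|High); Entry deterred. Incumbent net profit = 8

Work:
After Low K: Entrant enters (5 > 0)
After High K: Entrant stays out (-3 < 0)
Incumbent: Low → 9−3=6, High → 20−12=8
Incumbent chooses High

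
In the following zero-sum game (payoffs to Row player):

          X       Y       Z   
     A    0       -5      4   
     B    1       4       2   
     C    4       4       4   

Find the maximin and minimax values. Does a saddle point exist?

Maximin = 4, Minimax = 4, Saddle: True

Work:
Row minimums: [-5, 1, 4] → maximin = 4
Column maximums: [4, 4, 4] → minimax = 4
Saddle point exists! Game value = 4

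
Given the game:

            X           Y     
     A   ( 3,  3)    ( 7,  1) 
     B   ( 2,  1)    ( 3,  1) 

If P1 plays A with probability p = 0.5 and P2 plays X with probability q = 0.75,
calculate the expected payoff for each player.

E[P1] = 3.125, E[P2] = 1.75

Work:
E[P1] = p·q·π₁(A,X) + p·(1-q)·π₁(A,Y) + (1-p)·q·π₁(B,X) + (1-p)·(1-q)·π₁(B,Y)
= 0.5·0.75·3 + 0.5·0.25·7 + 0.5·0.75·2 + 0.5·0.25·3
= 3.125

E[P2] = 1.75 (similar calculation)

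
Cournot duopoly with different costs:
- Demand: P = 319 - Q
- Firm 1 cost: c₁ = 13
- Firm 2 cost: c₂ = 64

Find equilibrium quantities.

q₁* = 119.0, q₂* = 68.0

Work:
Reaction: q₁ = (319 - 13 - q₂)/2
Reaction: q₂ = (319 - 64 - q₁)/2
Solve simultaneously:
q₁* = (319 - 2×13 + 64)/3 = 119.0
q₂* = (319 - 2×64 + 13)/3 = 68.0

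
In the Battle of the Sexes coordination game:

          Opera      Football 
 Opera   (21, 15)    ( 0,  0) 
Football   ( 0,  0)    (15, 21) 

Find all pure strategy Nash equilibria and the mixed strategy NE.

Pure NE: (Opera, Opera) and (Football, Football); Mixed NE: p = 0.5833, q = 0.4167

Work:
Check pure NE:
(Opera, Opera): (21, 15) - no unilateral deviation beneficial
(Football, Football): (15, 21) - no unilateral deviation beneficial
Mixed NE: P1 plays Opera with p = 0.5833, P2 plays Opera with q = 0.4167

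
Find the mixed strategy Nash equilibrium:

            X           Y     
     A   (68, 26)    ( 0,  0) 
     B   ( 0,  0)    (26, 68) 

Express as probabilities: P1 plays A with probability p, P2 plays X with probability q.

p = 0.7234, q = 0.2766

Work:
Find probabilities that make opponent indifferent:
P2 chooses q to make P1 indifferent between A and B
P1 chooses p to make P2 indifferent between X and Y
Mixed NE: P1 plays (A: 0.7234, B: 0.2766), P2 plays (X: 0.2766, Y: 0.7234)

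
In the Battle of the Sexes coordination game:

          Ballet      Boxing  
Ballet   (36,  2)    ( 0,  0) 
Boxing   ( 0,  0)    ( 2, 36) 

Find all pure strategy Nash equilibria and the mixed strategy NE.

Pure NE: (Ballet, Ballet) and (Boxing, Boxing); Mixed NE: p = 0.9474, q = 0.0526

Work:
Check pure NE:
(Ballet, Ballet): (36, 2) - no unilateral deviation beneficial
(Boxing, Boxing): (2, 36) - no unilateral deviation beneficial
Mixed NE: P1 plays Ballet with p = 0.9474, P2 plays Ballet with q = 0.0526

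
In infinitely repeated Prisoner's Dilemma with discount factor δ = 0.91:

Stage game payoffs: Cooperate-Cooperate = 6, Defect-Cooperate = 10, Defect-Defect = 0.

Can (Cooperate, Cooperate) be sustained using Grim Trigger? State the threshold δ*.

δ* = 0.4; since δ = 0.91 ≥ 0.4, cooperation can be sustained

Work:
For Grim Trigger:
Cooperate forever: 6/(1-δ)
Defect then punished: 10 + 0·δ/(1-δ)
Need: 6/(1-δ) ≥ 10 + 0·δ/(1-δ)
Solving: δ ≥ (T-R)/(T-P) = (10-6)/(10-0) = 0.4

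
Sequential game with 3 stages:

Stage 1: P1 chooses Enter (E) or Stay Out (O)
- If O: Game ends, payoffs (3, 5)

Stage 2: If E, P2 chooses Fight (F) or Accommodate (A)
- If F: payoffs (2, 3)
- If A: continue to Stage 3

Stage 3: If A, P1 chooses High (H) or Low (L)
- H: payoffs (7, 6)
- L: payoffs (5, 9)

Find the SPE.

SPE: (E, A, H); Outcome (7, 6)

Work:
Stage 3: P1 chooses H (7 vs 5)
Stage 2: P2: F->3, A->6 (anticipating H). Choose A
Stage 1: P1: O->3, E->7 (anticipating A, H). Choose E
SPE path: E -> A -> H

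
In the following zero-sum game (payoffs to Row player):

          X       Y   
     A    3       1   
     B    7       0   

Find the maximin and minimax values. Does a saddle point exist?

Maximin = 1, Minimax = 1, Saddle: True

Work:
Row minimums: [1, 0] → maximin = 1
Column maximums: [7, 1] → minimax = 1
Saddle point exists! Game value = 1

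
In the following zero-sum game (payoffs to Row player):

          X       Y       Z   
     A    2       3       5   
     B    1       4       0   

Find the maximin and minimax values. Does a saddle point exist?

Maximin = 2, Minimax = 2, Saddle: True

Work:
Row minimums: [2, 0] → maximin = 2
Column maximums: [2, 4, 5] → minimax = 2
Saddle point exists! Game value = 2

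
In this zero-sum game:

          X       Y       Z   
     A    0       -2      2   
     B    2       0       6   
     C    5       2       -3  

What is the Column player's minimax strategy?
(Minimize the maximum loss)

Column should play Y, value = 2

Work:
Column player minimizes Row's maximum payoff:
Column X: max payoff to Row = 5
Column Y: max payoff to Row = 2
Column Z: max payoff to Row = 6
Minimum is 2, achieved by column Y.
Minimax strategy: Y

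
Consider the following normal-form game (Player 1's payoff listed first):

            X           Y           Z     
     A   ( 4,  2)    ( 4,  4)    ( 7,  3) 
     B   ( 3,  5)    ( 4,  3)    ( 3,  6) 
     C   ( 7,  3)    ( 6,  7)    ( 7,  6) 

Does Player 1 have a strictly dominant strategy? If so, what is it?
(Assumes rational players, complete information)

No strictly dominant strategy exists for Player 1

Work:
A strategy strictly dominates another if it gives a strictly higher payoff against every opponent action. Compare each pair of P1's strategies column-by-column:
  A vs B: [4 vs 3, 4 vs 4, 7 vs 3] → A does not strictly dominate B (column Y: 4 ≤ 4)
  A vs C: [4 vs 7, 4 vs 6, 7 vs 7] → A does not strictly dominate C (column X: 4 ≤ 7)
  B vs A: [3 vs 4, 4 vs 4, 3 vs 7] → B does not strictly dominate A (column X: 3 ≤ 4)
  B vs C: [3 vs 7, 4 vs 6, 3 vs 7] → B does not strictly dominate C (column X: 3 ≤ 7)
  C vs A: [7 vs 4, 6 vs 4, 7 vs 7] → C does not strictly dominate A (column Z: 7 ≤ 7)
  C vs B: [7 vs 3, 6 vs 4, 7 vs 3] → C strictly dominates B
No single strategy strictly dominates all others → no strictly dominant strategy.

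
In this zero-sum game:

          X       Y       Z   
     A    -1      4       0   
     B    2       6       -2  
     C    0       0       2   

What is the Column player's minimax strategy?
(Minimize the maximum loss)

Column should play X or Z (all achieve the minimum), value = 2

Work:
Column player minimizes Row's maximum payoff:
Column X: max payoff to Row = 2
Column Y: max payoff to Row = 6
Column Z: max payoff to Row = 2
Minimum is 2, achieved by columns X, Z (tied).
Each of X or Z is a minimax strategy.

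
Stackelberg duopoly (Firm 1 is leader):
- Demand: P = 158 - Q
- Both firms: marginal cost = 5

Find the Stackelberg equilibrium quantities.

q₁* (leader) = 76.5, q₂* (follower) = 38.25

Work:
Follower's reaction: q₂ = (a - c - q₁)/2
Leader substitutes: π₁ = q₁·(a - q₁ - (a-c-q₁)/2 - c)
FOC: q₁* = (158 - 5)/2 = 76.50
Then: q₂* = (158 - 5 - 76.5)/2 = 38.25
Leader has first-mover advantage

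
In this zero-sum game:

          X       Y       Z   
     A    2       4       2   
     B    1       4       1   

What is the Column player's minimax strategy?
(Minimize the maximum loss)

Column should play X or Z (all achieve the minimum), value = 2

Work:
Column player minimizes Row's maximum payoff:
Column X: max payoff to Row = 2
Column Y: max payoff to Row = 4
Column Z: max payoff to Row = 2
Minimum is 2, achieved by columns X, Z (tied).
Each of X or Z is a minimax strategy.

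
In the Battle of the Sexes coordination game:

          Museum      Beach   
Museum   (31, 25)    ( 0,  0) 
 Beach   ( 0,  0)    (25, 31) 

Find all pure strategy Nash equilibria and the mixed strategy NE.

Pure NE: (Museum, Museum) and (Beach, Beach); Mixed NE: p = 0.5536, q = 0.4464

Work:
Check pure NE:
(Museum, Museum): (31, 25) - no unilateral deviation beneficial
(Beach, Beach): (25, 31) - no unilateral deviation beneficial
Mixed NE: P1 plays Museum with p = 0.5536, P2 plays Museum with q = 0.4464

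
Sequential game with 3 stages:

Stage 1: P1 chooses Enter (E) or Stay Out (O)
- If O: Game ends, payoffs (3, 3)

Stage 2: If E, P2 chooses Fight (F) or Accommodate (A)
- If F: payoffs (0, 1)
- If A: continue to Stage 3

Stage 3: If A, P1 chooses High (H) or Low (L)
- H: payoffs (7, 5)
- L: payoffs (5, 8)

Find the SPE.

SPE: (E, A, H); Outcome (7, 5)

Work:
Stage 3: P1 chooses H (7 vs 5)
Stage 2: P2: F->1, A->5 (anticipating H). Choose A
Stage 1: P1: O->3, E->7 (anticipating A, H). Choose E
SPE path: E -> A -> H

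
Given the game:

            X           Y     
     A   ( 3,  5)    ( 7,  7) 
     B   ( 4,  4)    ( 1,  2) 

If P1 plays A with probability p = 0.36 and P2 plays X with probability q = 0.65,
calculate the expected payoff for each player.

E[P1] = 3.472, E[P2] = 4.164

Work:
E[P1] = p·q·π₁(A,X) + p·(1-q)·π₁(A,Y) + (1-p)·q·π₁(B,X) + (1-p)·(1-q)·π₁(B,Y)
= 0.36·0.65·3 + 0.36·0.35·7 + 0.64·0.65·4 + 0.64·0.35·1
= 3.472

E[P2] = 4.164 (similar calculation)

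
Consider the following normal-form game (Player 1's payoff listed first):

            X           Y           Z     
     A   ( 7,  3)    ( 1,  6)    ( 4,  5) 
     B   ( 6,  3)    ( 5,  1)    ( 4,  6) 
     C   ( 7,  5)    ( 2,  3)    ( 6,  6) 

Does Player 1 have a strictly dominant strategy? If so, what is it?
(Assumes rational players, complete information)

No strictly dominant strategy exists for Player 1

Work:
A strategy strictly dominates another if it gives a strictly higher payoff against every opponent action. Compare each pair of P1's strategies column-by-column:
  A vs B: [7 vs 6, 1 vs 5, 4 vs 4] → A does not strictly dominate B (column Y: 1 ≤ 5)
  A vs C: [7 vs 7, 1 vs 2, 4 vs 6] → A does not strictly dominate C (column X: 7 ≤ 7)
  B vs A: [6 vs 7, 5 vs 1, 4 vs 4] → B does not strictly dominate A (column X: 6 ≤ 7)
  B vs C: [6 vs 7, 5 vs 2, 4 vs 6] → B does not strictly dominate C (column X: 6 ≤ 7)
  C vs A: [7 vs 7, 2 vs 1, 6 vs 4] → C does not strictly dominate A (column X: 7 ≤ 7)
  C vs B: [7 vs 6, 2 vs 5, 6 vs 4] → C does not strictly dominate B (column Y: 2 ≤ 5)
No single strategy strictly dominates all others → no strictly dominant strategy.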